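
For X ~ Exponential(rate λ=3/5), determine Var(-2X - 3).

For X ~ Exponential(rate λ=3/5):
Var(X) = \frac{25}{9}
Var(-2X - 3) = (-2)² × Var(X) = 4 × \frac{25}{9} = \frac{100}{9}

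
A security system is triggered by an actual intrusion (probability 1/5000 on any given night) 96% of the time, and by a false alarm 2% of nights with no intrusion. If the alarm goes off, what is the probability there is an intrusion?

Let D = the rare event, + = positive/flagged.
P(D) = 1/5000
P(+|D) = 96/100 = 24/25
P(+|D') = 2/100 = 1/50
P(+) = P(+|D)P(D) + P(+|D')P(D')
     = \frac{24}{25} × \frac{1}{5000} + \frac{1}{50} × \frac{4999}{5000}
     = \frac{5047}{250000}
P(D|+) = P(+|D)P(D)/P(+) = \frac{48}{5047}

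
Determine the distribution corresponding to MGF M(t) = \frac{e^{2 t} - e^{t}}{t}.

The MGF M(t) = \frac{e^{2 t} - e^{t}}{t} is the standard form for the Uniform distribution.
Comparing with the known MGF formula identifies: Uniform(1, 2)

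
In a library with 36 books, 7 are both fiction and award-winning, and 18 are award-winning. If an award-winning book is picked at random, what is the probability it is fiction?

P(A ∩ B) = 7/36
P(B) = 18/36 = 1/2
P(A|B) = P(A ∩ B) / P(B) = (7/36) / (1/2) = 7/18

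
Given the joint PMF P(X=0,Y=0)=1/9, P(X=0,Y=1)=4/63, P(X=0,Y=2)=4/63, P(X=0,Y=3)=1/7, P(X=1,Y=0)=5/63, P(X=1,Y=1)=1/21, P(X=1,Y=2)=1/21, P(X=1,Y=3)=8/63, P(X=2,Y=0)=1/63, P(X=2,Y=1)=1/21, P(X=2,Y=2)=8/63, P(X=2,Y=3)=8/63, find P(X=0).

P(X=0) = P(X=0,Y=0) + P(X=0,Y=1) + P(X=0,Y=2) + P(X=0,Y=3)
= 1/9 + 4/63 + 4/63 + 1/7
= 8/21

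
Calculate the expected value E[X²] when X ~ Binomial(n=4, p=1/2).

Using the identity E[X²] = Var(X) + (E[X])²:
E[X] = 2
Var(X) = 1
E[X²] = 1 + (2)²
= 5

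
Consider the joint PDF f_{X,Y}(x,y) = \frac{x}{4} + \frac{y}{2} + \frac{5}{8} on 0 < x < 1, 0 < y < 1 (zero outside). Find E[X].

E[X] = ∫_0^1 ∫_0^1 x × f(x,y) dy dx
= ∫_0^1 ∫_0^1 x × (\frac{x}{4} + \frac{y}{2} + \frac{5}{8}) dy dx
= \frac{25}{48}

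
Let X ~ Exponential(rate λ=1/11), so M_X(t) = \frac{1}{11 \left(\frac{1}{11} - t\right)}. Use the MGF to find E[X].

To find E[X], compute M^(1)(0):
M^(1)(t) = \frac{1}{11 \left(\frac{1}{11} - t\right)^{2}}
M^(1)(0) = 11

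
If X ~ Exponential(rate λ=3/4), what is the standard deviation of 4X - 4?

For X ~ Exponential(rate λ=3/4):
Var(X) = \frac{16}{9}
SD(X) = √(Var(X)) = √(\frac{16}{9}) = \frac{4}{3}
SD(4X - 4) = |4| × SD(X) = 4 × \frac{4}{3} = \frac{16}{3}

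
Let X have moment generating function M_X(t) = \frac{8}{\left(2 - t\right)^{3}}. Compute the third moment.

To find E[X^3], compute M^(3)(0):
M^(1)(t) = \frac{24}{\left(2 - t\right)^{4}}
M^(2)(t) = \frac{96}{\left(2 - t\right)^{5}}
M^(3)(t) = \frac{480}{\left(2 - t\right)^{6}}
M^(3)(0) = \frac{15}{2}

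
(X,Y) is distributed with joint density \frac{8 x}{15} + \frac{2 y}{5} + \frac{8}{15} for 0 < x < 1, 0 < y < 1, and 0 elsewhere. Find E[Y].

E[Y] = ∫_0^1 ∫_0^1 y × f(x,y) dx dy
= \frac{8}{15}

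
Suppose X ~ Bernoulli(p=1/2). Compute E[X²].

Using the identity E[X²] = Var(X) + (E[X])²:
E[X] = \frac{1}{2}
Var(X) = \frac{1}{4}
E[X²] = \frac{1}{4} + (\frac{1}{2})²
= \frac{1}{2}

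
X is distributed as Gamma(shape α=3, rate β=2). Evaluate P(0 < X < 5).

P(0 < X < 5) = ∫_{0}^{5} f(x) dx
where f(x) = 4 x^{2} e^{- 2 x}
= 1 - \frac{61}{e^{10}}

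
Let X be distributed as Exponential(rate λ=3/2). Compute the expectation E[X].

For X ~ Exponential(rate λ=3/2), the expected value is:
E[X] = \frac{2}{3}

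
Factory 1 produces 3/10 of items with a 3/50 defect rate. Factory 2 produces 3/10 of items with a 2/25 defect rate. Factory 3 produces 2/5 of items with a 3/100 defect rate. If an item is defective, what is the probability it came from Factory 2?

Using Bayes' theorem:
P(F1) = 3/10, P(D|F1) = 3/50
P(F2) = 3/10, P(D|F2) = 2/25
P(F3) = 2/5, P(D|F3) = 3/100
P(D) = P(D|F1)P(F1) + P(D|F2)P(F2) + P(D|F3)P(F3)
     = \frac{27}{500}
P(F2|D) = P(D|F2)P(F2) / P(D)
= \frac{4}{9}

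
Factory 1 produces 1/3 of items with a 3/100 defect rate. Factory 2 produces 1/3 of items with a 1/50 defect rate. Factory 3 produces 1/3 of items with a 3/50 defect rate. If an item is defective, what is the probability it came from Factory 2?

Using Bayes' theorem:
P(F1) = 1/3, P(D|F1) = 3/100
P(F2) = 1/3, P(D|F2) = 1/50
P(F3) = 1/3, P(D|F3) = 3/50
P(D) = P(D|F1)P(F1) + P(D|F2)P(F2) + P(D|F3)P(F3)
     = \frac{11}{300}
P(F2|D) = P(D|F2)P(F2) / P(D)
= \frac{2}{11}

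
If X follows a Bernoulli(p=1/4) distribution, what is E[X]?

For X ~ Bernoulli(p=1/4), the expected value is:
E[X] = \frac{1}{4}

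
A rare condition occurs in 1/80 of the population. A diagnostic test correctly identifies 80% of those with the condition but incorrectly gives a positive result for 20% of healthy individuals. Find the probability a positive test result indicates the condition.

Let D = the rare event, + = positive/flagged.
P(D) = 1/80
P(+|D) = 80/100 = 4/5
P(+|D') = 20/100 = 1/5
P(+) = P(+|D)P(D) + P(+|D')P(D')
     = \frac{4}{5} × \frac{1}{80} + \frac{1}{5} × \frac{79}{80}
     = \frac{83}{400}
P(D|+) = P(+|D)P(D)/P(+) = \frac{4}{83}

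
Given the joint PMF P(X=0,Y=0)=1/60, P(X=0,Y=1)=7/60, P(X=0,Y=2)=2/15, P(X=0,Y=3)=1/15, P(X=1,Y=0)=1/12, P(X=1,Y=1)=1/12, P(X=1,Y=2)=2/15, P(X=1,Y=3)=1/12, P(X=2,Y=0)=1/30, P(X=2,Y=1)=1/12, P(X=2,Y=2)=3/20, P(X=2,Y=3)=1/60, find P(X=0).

P(X=0) = P(X=0,Y=0) + P(X=0,Y=1) + P(X=0,Y=2) + P(X=0,Y=3)
= 1/60 + 7/60 + 2/15 + 1/15
= 1/3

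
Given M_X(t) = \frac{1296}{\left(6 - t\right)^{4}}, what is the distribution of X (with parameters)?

The MGF M(t) = \frac{1296}{\left(6 - t\right)^{4}} is the standard form for the Gamma distribution.
Comparing with the known MGF formula identifies: Gamma(shape α=4, rate β=6)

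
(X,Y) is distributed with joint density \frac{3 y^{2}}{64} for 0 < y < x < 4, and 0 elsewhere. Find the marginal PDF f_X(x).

f_X(x) = ∫_0^x \frac{3 y^{2}}{64} dy = \frac{x^{3}}{64}
for 0 < x < 4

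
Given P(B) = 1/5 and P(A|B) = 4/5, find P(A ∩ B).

By definition, P(A|B) = P(A ∩ B) / P(B)
So P(A ∩ B) = P(A|B) × P(B)
= 4/5 × 1/5
= 4/25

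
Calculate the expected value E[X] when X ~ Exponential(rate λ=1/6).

For X ~ Exponential(rate λ=1/6), the expected value is:
E[X] = 6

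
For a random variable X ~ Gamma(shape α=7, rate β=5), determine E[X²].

Using the identity E[X²] = Var(X) + (E[X])²:
E[X] = \frac{7}{5}
Var(X) = \frac{7}{25}
E[X²] = \frac{7}{25} + (\frac{7}{5})²
= \frac{56}{25}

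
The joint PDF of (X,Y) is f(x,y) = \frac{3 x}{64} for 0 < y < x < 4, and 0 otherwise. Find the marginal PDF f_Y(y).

f_Y(y) = ∫_y^4 \frac{3 x}{64} dx = \frac{3}{8} - \frac{3 y^{2}}{128}
for 0 < y < 4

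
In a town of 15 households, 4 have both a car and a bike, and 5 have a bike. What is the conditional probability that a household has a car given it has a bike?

P(A ∩ B) = 4/15
P(B) = 5/15 = 1/3
P(A|B) = P(A ∩ B) / P(B) = (4/15) / (1/3) = 4/5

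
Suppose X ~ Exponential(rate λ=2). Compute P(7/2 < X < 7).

P(7/2 < X < 7) = ∫_{7/2}^{7} f(x) dx
where f(x) = 2 e^{- 2 x}
= - \frac{1 - e^{7}}{e^{14}}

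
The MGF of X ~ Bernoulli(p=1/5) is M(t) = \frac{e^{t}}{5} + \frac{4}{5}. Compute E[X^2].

To find E[X^2], compute M^(2)(0):
M^(1)(t) = \frac{e^{t}}{5}
M^(2)(t) = \frac{e^{t}}{5}
M^(2)(0) = \frac{1}{5}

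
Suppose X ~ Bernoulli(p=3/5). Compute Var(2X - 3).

For X ~ Bernoulli(p=3/5):
Var(X) = \frac{6}{25}
Var(2X - 3) = (2)² × Var(X) = 4 × \frac{6}{25} = \frac{24}{25}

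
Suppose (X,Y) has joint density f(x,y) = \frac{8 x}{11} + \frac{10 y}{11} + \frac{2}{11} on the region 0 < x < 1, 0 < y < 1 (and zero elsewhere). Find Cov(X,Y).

E[XY] = ∫∫ xy × f(x,y) dx dy = \frac{7}{22}
E[X] = \frac{37}{66}
E[Y] = \frac{19}{33}
Cov(X,Y) = E[XY] - E[X]E[Y] = - \frac{5}{1089}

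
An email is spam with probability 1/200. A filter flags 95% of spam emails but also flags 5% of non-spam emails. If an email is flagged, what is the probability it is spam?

Let D = the rare event, + = positive/flagged.
P(D) = 1/200
P(+|D) = 95/100 = 19/20
P(+|D') = 5/100 = 1/20
P(+) = P(+|D)P(D) + P(+|D')P(D')
     = \frac{19}{20} × \frac{1}{200} + \frac{1}{20} × \frac{199}{200}
     = \frac{109}{2000}
P(D|+) = P(+|D)P(D)/P(+) = \frac{19}{218}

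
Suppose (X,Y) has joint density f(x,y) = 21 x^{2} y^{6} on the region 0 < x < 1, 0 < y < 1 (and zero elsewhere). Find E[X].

E[X] = ∫_0^1 ∫_0^1 x × f(x,y) dy dx
= ∫_0^1 ∫_0^1 x × (21 x^{2} y^{6}) dy dx
= \frac{3}{4}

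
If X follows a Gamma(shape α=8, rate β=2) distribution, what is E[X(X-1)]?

E[X(X-1)] = E[X² - X] = E[X²] - E[X]
E[X] = 4
E[X²] = Var(X) + (E[X])² = 2 + (4)² = 18
E[X(X-1)] = 18 - 4 = 14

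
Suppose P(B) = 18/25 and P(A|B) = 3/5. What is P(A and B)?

By definition, P(A|B) = P(A ∩ B) / P(B)
So P(A ∩ B) = P(A|B) × P(B)
= 3/5 × 18/25
= 54/125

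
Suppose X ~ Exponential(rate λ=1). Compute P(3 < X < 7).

P(3 < X < 7) = ∫_{3}^{7} f(x) dx
where f(x) = e^{- x}
= - \frac{1 - e^{4}}{e^{7}}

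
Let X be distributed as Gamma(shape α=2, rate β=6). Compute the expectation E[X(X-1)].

E[X(X-1)] = E[X² - X] = E[X²] - E[X]
E[X] = \frac{1}{3}
E[X²] = Var(X) + (E[X])² = \frac{1}{18} + (\frac{1}{3})² = \frac{1}{6}
E[X(X-1)] = \frac{1}{6} - \frac{1}{3} = - \frac{1}{6}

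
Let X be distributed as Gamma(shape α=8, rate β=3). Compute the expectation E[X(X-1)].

E[X(X-1)] = E[X² - X] = E[X²] - E[X]
E[X] = \frac{8}{3}
E[X²] = Var(X) + (E[X])² = \frac{8}{9} + (\frac{8}{3})² = 8
E[X(X-1)] = 8 - \frac{8}{3} = \frac{16}{3}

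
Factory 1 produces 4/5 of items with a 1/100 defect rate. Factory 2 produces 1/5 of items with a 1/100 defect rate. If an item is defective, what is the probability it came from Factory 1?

Using Bayes' theorem:
P(F1) = 4/5, P(D|F1) = 1/100
P(F2) = 1/5, P(D|F2) = 1/100
P(D) = P(D|F1)P(F1) + P(D|F2)P(F2)
     = \frac{1}{100}
P(F1|D) = P(D|F1)P(F1) / P(D)
= \frac{4}{5}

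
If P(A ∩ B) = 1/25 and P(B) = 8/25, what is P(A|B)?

P(A|B) = P(A ∩ B) / P(B)
= (1/25) / (8/25)
= 1/8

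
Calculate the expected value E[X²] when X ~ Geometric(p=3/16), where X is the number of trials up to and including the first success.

Using the identity E[X²] = Var(X) + (E[X])²:
E[X] = \frac{16}{3}
Var(X) = \frac{208}{9}
E[X²] = \frac{208}{9} + (\frac{16}{3})²
= \frac{464}{9}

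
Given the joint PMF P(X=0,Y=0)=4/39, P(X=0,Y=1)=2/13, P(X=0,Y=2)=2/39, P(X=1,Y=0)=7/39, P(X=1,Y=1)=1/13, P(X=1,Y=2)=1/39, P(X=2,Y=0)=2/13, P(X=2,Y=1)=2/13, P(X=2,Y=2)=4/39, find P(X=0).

P(X=0) = P(X=0,Y=0) + P(X=0,Y=1) + P(X=0,Y=2)
= 4/39 + 2/13 + 2/39
= 4/13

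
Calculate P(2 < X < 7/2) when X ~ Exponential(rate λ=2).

P(2 < X < 7/2) = ∫_{2}^{7/2} f(x) dx
where f(x) = 2 e^{- 2 x}
= - \frac{1 - e^{3}}{e^{7}}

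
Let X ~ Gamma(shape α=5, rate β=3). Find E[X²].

Using the identity E[X²] = Var(X) + (E[X])²:
E[X] = \frac{5}{3}
Var(X) = \frac{5}{9}
E[X²] = \frac{5}{9} + (\frac{5}{3})²
= \frac{10}{3}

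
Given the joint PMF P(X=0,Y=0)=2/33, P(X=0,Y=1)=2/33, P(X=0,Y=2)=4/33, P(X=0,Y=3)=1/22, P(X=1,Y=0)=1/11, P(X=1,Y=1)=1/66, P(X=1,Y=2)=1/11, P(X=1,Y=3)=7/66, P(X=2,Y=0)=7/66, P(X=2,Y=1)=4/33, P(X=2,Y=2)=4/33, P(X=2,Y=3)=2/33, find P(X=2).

P(X=2) = P(X=2,Y=0) + P(X=2,Y=1) + P(X=2,Y=2) + P(X=2,Y=3)
= 7/66 + 4/33 + 4/33 + 2/33
= 9/22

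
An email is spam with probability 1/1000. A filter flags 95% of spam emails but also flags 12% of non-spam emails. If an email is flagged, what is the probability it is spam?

Let D = the rare event, + = positive/flagged.
P(D) = 1/1000
P(+|D) = 95/100 = 19/20
P(+|D') = 12/100 = 3/25
P(+) = P(+|D)P(D) + P(+|D')P(D')
     = \frac{19}{20} × \frac{1}{1000} + \frac{3}{25} × \frac{999}{1000}
     = \frac{12083}{100000}
P(D|+) = P(+|D)P(D)/P(+) = \frac{95}{12083}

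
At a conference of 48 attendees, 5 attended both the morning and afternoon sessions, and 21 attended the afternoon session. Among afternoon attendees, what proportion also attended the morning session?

P(A ∩ B) = 5/48
P(B) = 21/48 = 7/16
P(A|B) = P(A ∩ B) / P(B) = (5/48) / (7/16) = 5/21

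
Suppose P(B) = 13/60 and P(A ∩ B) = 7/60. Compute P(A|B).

P(A|B) = P(A ∩ B) / P(B)
= (7/60) / (13/60)
= 7/13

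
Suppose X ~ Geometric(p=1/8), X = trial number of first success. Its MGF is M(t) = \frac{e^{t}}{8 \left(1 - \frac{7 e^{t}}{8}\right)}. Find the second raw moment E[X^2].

To find E[X^2], compute M^(2)(0):
M^(1)(t) = \frac{e^{t}}{8 \left(1 - \frac{7 e^{t}}{8}\right)} + \frac{7 e^{2 t}}{64 \left(1 - \frac{7 e^{t}}{8}\right)^{2}}
M^(2)(t) = \frac{e^{t}}{8 \left(1 - \frac{7 e^{t}}{8}\right)} + \frac{21 e^{2 t}}{64 \left(1 - \frac{7 e^{t}}{8}\right)^{2}} + \frac{49 e^{3 t}}{256 \left(1 - \frac{7 e^{t}}{8}\right)^{3}}
M^(2)(0) = 120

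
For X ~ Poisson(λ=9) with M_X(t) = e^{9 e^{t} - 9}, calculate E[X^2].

To find E[X^2], compute M^(2)(0):
M^(1)(t) = 9 e^{t} e^{9 e^{t} - 9}
M^(2)(t) = 81 e^{2 t} e^{9 e^{t} - 9} + 9 e^{t} e^{9 e^{t} - 9}
M^(2)(0) = 90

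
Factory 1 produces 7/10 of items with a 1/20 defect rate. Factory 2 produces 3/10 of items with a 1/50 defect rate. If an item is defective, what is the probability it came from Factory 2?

Using Bayes' theorem:
P(F1) = 7/10, P(D|F1) = 1/20
P(F2) = 3/10, P(D|F2) = 1/50
P(D) = P(D|F1)P(F1) + P(D|F2)P(F2)
     = \frac{41}{1000}
P(F2|D) = P(D|F2)P(F2) / P(D)
= \frac{6}{41}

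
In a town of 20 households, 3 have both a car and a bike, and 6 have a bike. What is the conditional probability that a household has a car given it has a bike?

P(A ∩ B) = 3/20
P(B) = 6/20 = 3/10
P(A|B) = P(A ∩ B) / P(B) = (3/20) / (3/10) = 1/2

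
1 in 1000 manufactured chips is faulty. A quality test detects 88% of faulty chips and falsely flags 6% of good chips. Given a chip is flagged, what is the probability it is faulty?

Let D = the rare event, + = positive/flagged.
P(D) = 1/1000
P(+|D) = 88/100 = 22/25
P(+|D') = 6/100 = 3/50
P(+) = P(+|D)P(D) + P(+|D')P(D')
     = \frac{22}{25} × \frac{1}{1000} + \frac{3}{50} × \frac{999}{1000}
     = \frac{3041}{50000}
P(D|+) = P(+|D)P(D)/P(+) = \frac{44}{3041}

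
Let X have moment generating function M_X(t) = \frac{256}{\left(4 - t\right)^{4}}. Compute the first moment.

To find E[X], compute M^(1)(0):
M^(1)(t) = \frac{1024}{\left(4 - t\right)^{5}}
M^(1)(0) = 1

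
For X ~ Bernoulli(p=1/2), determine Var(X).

For X ~ Bernoulli(p=1/2):
Var(X) = \frac{1}{4}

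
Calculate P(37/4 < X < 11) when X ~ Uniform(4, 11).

P(37/4 < X < 11) = ∫_{37/4}^{11} f(x) dx
where f(x) = \frac{1}{7}
= \frac{1}{4}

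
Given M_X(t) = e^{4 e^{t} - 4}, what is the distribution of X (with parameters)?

The MGF M(t) = e^{4 e^{t} - 4} is the standard form for the Poisson distribution.
Comparing with the known MGF formula identifies: Poisson(λ=4)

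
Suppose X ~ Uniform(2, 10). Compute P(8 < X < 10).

P(8 < X < 10) = ∫_{8}^{10} f(x) dx
where f(x) = \frac{1}{8}
= \frac{1}{4}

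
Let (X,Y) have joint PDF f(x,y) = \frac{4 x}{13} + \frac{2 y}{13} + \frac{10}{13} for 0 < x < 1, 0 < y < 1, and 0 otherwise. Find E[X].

E[X] = ∫_0^1 ∫_0^1 x × f(x,y) dy dx
= ∫_0^1 ∫_0^1 x × (\frac{4 x}{13} + \frac{2 y}{13} + \frac{10}{13}) dy dx
= \frac{41}{78}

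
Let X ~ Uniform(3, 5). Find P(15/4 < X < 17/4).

P(15/4 < X < 17/4) = ∫_{15/4}^{17/4} f(x) dx
where f(x) = \frac{1}{2}
= \frac{1}{4}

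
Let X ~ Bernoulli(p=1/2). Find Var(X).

For X ~ Bernoulli(p=1/2):
Var(X) = \frac{1}{4}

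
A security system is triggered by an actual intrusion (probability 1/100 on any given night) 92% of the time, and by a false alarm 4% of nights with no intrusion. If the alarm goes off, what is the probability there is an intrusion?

Let D = the rare event, + = positive/flagged.
P(D) = 1/100
P(+|D) = 92/100 = 23/25
P(+|D') = 4/100 = 1/25
P(+) = P(+|D)P(D) + P(+|D')P(D')
     = \frac{23}{25} × \frac{1}{100} + \frac{1}{25} × \frac{99}{100}
     = \frac{61}{1250}
P(D|+) = P(+|D)P(D)/P(+) = \frac{23}{122}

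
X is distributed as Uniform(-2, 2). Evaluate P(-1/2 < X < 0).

P(-1/2 < X < 0) = ∫_{-1/2}^{0} f(x) dx
where f(x) = \frac{1}{4}
= \frac{1}{8}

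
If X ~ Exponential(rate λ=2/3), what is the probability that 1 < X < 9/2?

P(1 < X < 9/2) = ∫_{1}^{9/2} f(x) dx
where f(x) = \frac{2 e^{- \frac{2 x}{3}}}{3}
= - \frac{1}{e^{3}} + e^{- \frac{2}{3}}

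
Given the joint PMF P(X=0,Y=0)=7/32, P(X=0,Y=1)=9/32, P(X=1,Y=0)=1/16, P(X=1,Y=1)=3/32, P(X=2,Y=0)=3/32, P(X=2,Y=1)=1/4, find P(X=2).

P(X=2) = P(X=2,Y=0) + P(X=2,Y=1)
= 3/32 + 1/4
= 11/32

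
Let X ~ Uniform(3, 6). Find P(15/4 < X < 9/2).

P(15/4 < X < 9/2) = ∫_{15/4}^{9/2} f(x) dx
where f(x) = \frac{1}{3}
= \frac{1}{4}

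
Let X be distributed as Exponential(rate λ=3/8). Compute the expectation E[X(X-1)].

E[X(X-1)] = E[X² - X] = E[X²] - E[X]
E[X] = \frac{8}{3}
E[X²] = Var(X) + (E[X])² = \frac{64}{9} + (\frac{8}{3})² = \frac{128}{9}
E[X(X-1)] = \frac{128}{9} - \frac{8}{3} = \frac{104}{9}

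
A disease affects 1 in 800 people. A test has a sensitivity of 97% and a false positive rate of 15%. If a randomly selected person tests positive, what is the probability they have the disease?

Let D = the rare event, + = positive/flagged.
P(D) = 1/800
P(+|D) = 97/100
P(+|D') = 15/100 = 3/20
P(+) = P(+|D)P(D) + P(+|D')P(D')
     = \frac{97}{100} × \frac{1}{800} + \frac{3}{20} × \frac{799}{800}
     = \frac{6041}{40000}
P(D|+) = P(+|D)P(D)/P(+) = \frac{97}{12082}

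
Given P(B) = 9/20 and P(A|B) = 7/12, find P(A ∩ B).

By definition, P(A|B) = P(A ∩ B) / P(B)
So P(A ∩ B) = P(A|B) × P(B)
= 7/12 × 9/20
= 21/80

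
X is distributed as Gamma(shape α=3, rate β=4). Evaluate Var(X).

For X ~ Gamma(shape α=3, rate β=4):
Var(X) = \frac{3}{16}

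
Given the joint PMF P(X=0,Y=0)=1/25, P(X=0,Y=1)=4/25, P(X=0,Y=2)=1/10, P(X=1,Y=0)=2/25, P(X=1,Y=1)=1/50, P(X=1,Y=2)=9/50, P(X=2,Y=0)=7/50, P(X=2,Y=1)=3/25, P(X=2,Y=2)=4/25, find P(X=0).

P(X=0) = P(X=0,Y=0) + P(X=0,Y=1) + P(X=0,Y=2)
= 1/25 + 4/25 + 1/10
= 3/10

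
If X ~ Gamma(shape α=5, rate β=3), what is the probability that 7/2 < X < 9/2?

P(7/2 < X < 9/2) = ∫_{7/2}^{9/2} f(x) dx
where f(x) = \frac{81 x^{4} e^{- 3 x}}{8}
= \frac{-243155 + 98051 e^{3}}{128 e^{\frac{27}{2}}}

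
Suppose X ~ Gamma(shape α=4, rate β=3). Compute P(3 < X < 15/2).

P(3 < X < 15/2) = ∫_{3}^{15/2} f(x) dx
where f(x) = \frac{27 x^{3} e^{- 3 x}}{2}
= - \frac{34801}{16 e^{\frac{45}{2}}} + \frac{172}{e^{9}}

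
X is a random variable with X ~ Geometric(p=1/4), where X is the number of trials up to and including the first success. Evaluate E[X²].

Using the identity E[X²] = Var(X) + (E[X])²:
E[X] = 4
Var(X) = 12
E[X²] = 12 + (4)²
= 28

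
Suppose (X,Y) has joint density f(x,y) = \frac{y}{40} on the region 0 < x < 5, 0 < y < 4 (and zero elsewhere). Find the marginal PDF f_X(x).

f_X(x) = ∫_0^4 f(x,y) dy
= ∫_0^4 \frac{y}{40} dy
= \frac{1}{5} for 0 < x < 5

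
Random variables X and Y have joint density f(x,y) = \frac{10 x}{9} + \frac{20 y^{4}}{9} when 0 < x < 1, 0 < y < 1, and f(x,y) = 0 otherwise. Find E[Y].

E[Y] = ∫_0^1 ∫_0^1 y × f(x,y) dx dy
= \frac{35}{54}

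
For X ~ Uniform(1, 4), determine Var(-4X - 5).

For X ~ Uniform(1, 4):
Var(X) = \frac{3}{4}
Var(-4X - 5) = (-4)² × Var(X) = 16 × \frac{3}{4} = 12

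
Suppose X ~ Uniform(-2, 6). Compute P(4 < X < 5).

P(4 < X < 5) = ∫_{4}^{5} f(x) dx
where f(x) = \frac{1}{8}
= \frac{1}{8}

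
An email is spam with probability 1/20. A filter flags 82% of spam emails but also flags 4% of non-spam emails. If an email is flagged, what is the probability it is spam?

Let D = the rare event, + = positive/flagged.
P(D) = 1/20
P(+|D) = 82/100 = 41/50
P(+|D') = 4/100 = 1/25
P(+) = P(+|D)P(D) + P(+|D')P(D')
     = \frac{41}{50} × \frac{1}{20} + \frac{1}{25} × \frac{19}{20}
     = \frac{79}{1000}
P(D|+) = P(+|D)P(D)/P(+) = \frac{41}{79}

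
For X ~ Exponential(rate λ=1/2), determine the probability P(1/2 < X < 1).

P(1/2 < X < 1) = ∫_{1/2}^{1} f(x) dx
where f(x) = \frac{e^{- \frac{x}{2}}}{2}
= - \frac{1}{e^{\frac{1}{2}}} + e^{- \frac{1}{4}}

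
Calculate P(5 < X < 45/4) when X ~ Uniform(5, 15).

P(5 < X < 45/4) = ∫_{5}^{45/4} f(x) dx
where f(x) = \frac{1}{10}
= \frac{5}{8}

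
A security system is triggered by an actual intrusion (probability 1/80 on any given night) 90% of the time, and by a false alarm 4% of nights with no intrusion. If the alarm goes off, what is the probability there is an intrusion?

Let D = the rare event, + = positive/flagged.
P(D) = 1/80
P(+|D) = 90/100 = 9/10
P(+|D') = 4/100 = 1/25
P(+) = P(+|D)P(D) + P(+|D')P(D')
     = \frac{9}{10} × \frac{1}{80} + \frac{1}{25} × \frac{79}{80}
     = \frac{203}{4000}
P(D|+) = P(+|D)P(D)/P(+) = \frac{45}{203}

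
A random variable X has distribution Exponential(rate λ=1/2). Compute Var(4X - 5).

For X ~ Exponential(rate λ=1/2):
Var(X) = 4
Var(4X - 5) = (4)² × Var(X) = 16 × 4 = 64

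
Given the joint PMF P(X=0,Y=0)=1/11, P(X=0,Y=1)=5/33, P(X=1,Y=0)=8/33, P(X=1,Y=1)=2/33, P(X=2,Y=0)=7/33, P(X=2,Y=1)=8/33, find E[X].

First find marginal of X:
P(X=0) = 8/33
P(X=1) = 10/33
P(X=2) = 5/11
E[X] = 0 × 8/33 + 1 × 10/33 + 2 × 5/11 = 40/33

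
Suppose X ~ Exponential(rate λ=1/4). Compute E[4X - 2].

For X ~ Exponential(rate λ=1/4):
E[X] = 4
E[4X - 2] = 4 × E[X] - 2 = 14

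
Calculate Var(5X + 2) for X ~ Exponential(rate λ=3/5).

For X ~ Exponential(rate λ=3/5):
Var(X) = \frac{25}{9}
Var(5X + 2) = (5)² × Var(X) = 25 × \frac{25}{9} = \frac{625}{9}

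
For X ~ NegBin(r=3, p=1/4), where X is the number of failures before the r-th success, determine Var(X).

For X ~ NegBin(r=3, p=1/4), where X is the number of failures before the r-th success:
Var(X) = 36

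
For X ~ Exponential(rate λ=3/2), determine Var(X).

For X ~ Exponential(rate λ=3/2):
Var(X) = \frac{4}{9}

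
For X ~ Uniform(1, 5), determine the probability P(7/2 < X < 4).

P(7/2 < X < 4) = ∫_{7/2}^{4} f(x) dx
where f(x) = \frac{1}{4}
= \frac{1}{8}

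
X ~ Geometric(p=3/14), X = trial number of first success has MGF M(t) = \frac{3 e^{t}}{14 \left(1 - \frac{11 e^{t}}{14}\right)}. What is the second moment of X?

To find E[X^2], compute M^(2)(0):
M^(1)(t) = \frac{3 e^{t}}{14 \left(1 - \frac{11 e^{t}}{14}\right)} + \frac{33 e^{2 t}}{196 \left(1 - \frac{11 e^{t}}{14}\right)^{2}}
M^(2)(t) = \frac{3 e^{t}}{14 \left(1 - \frac{11 e^{t}}{14}\right)} + \frac{99 e^{2 t}}{196 \left(1 - \frac{11 e^{t}}{14}\right)^{2}} + \frac{363 e^{3 t}}{1372 \left(1 - \frac{11 e^{t}}{14}\right)^{3}}
M^(2)(0) = \frac{350}{9}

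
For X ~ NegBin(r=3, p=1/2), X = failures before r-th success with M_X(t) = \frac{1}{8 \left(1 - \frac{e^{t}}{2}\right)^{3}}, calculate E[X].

To find E[X], compute M^(1)(0):
M^(1)(t) = \frac{3 e^{t}}{16 \left(1 - \frac{e^{t}}{2}\right)^{4}}
M^(1)(0) = 3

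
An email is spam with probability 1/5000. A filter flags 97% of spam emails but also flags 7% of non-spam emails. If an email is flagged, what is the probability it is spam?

Let D = the rare event, + = positive/flagged.
P(D) = 1/5000
P(+|D) = 97/100
P(+|D') = 7/100
P(+) = P(+|D)P(D) + P(+|D')P(D')
     = \frac{97}{100} × \frac{1}{5000} + \frac{7}{100} × \frac{4999}{5000}
     = \frac{3509}{50000}
P(D|+) = P(+|D)P(D)/P(+) = \frac{97}{35090}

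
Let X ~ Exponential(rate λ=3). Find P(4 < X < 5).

P(4 < X < 5) = ∫_{4}^{5} f(x) dx
where f(x) = 3 e^{- 3 x}
= - \frac{1 - e^{3}}{e^{15}}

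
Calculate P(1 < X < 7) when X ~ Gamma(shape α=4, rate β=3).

P(1 < X < 7) = ∫_{1}^{7} f(x) dx
where f(x) = \frac{27 x^{3} e^{- 3 x}}{2}
= \frac{-1786 + 13 e^{18}}{e^{21}}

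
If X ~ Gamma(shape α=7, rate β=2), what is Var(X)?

For X ~ Gamma(shape α=7, rate β=2):
Var(X) = \frac{7}{4}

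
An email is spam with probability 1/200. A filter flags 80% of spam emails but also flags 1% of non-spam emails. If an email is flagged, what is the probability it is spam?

Let D = the rare event, + = positive/flagged.
P(D) = 1/200
P(+|D) = 80/100 = 4/5
P(+|D') = 1/100
P(+) = P(+|D)P(D) + P(+|D')P(D')
     = \frac{4}{5} × \frac{1}{200} + \frac{1}{100} × \frac{199}{200}
     = \frac{279}{20000}
P(D|+) = P(+|D)P(D)/P(+) = \frac{80}{279}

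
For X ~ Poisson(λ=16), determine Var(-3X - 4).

For X ~ Poisson(λ=16):
Var(X) = 16
Var(-3X - 4) = (-3)² × Var(X) = 9 × 16 = 144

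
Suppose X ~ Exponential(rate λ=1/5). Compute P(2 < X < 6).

P(2 < X < 6) = ∫_{2}^{6} f(x) dx
where f(x) = \frac{e^{- \frac{x}{5}}}{5}
= - \frac{1 - e^{\frac{4}{5}}}{e^{\frac{6}{5}}}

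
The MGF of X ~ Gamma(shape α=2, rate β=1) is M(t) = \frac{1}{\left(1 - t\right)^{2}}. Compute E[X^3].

To find E[X^3], compute M^(3)(0):
M^(1)(t) = \frac{2}{\left(1 - t\right)^{3}}
M^(2)(t) = \frac{6}{\left(1 - t\right)^{4}}
M^(3)(t) = \frac{24}{\left(1 - t\right)^{5}}
M^(3)(0) = 24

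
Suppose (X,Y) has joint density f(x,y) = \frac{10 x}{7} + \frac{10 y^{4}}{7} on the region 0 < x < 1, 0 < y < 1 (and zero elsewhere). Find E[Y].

E[Y] = ∫_0^1 ∫_0^1 y × f(x,y) dx dy
= \frac{25}{42}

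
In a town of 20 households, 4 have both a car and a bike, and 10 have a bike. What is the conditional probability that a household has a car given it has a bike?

P(A ∩ B) = 4/20 = 1/5
P(B) = 10/20 = 1/2
P(A|B) = P(A ∩ B) / P(B) = (1/5) / (1/2) = 2/5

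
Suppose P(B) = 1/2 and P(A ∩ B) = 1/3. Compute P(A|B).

P(A|B) = P(A ∩ B) / P(B)
= (1/3) / (1/2)
= 2/3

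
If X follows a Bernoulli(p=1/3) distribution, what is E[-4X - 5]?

For X ~ Bernoulli(p=1/3):
E[X] = \frac{1}{3}
E[-4X - 5] = -4 × E[X] - 5 = - \frac{19}{3}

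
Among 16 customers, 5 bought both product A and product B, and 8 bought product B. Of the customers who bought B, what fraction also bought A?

P(A ∩ B) = 5/16
P(B) = 8/16 = 1/2
P(A|B) = P(A ∩ B) / P(B) = (5/16) / (1/2) = 5/8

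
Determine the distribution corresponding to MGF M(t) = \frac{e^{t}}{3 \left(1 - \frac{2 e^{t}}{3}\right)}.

The MGF M(t) = \frac{e^{t}}{3 \left(1 - \frac{2 e^{t}}{3}\right)} is the standard form for the Geometric distribution.
Comparing with the known MGF formula identifies: Geometric(p=1/3), X = trial number of first success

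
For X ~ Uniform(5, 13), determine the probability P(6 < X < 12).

P(6 < X < 12) = ∫_{6}^{12} f(x) dx
where f(x) = \frac{1}{8}
= \frac{3}{4}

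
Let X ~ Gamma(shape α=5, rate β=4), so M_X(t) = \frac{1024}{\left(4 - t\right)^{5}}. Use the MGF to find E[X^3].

To find E[X^3], compute M^(3)(0):
M^(1)(t) = \frac{5120}{\left(4 - t\right)^{6}}
M^(2)(t) = \frac{30720}{\left(4 - t\right)^{7}}
M^(3)(t) = \frac{215040}{\left(4 - t\right)^{8}}
M^(3)(0) = \frac{105}{32}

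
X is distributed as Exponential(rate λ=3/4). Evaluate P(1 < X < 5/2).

P(1 < X < 5/2) = ∫_{1}^{5/2} f(x) dx
where f(x) = \frac{3 e^{- \frac{3 x}{4}}}{4}
= - \frac{1}{e^{\frac{15}{8}}} + e^{- \frac{3}{4}}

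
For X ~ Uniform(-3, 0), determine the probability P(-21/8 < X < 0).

P(-21/8 < X < 0) = ∫_{-21/8}^{0} f(x) dx
where f(x) = \frac{1}{3}
= \frac{7}{8}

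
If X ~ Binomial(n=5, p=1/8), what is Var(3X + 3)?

For X ~ Binomial(n=5, p=1/8):
Var(X) = \frac{35}{64}
Var(3X + 3) = (3)² × Var(X) = 9 × \frac{35}{64} = \frac{315}{64}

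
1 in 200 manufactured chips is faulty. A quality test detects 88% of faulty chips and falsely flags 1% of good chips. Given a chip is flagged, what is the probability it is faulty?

Let D = the rare event, + = positive/flagged.
P(D) = 1/200
P(+|D) = 88/100 = 22/25
P(+|D') = 1/100
P(+) = P(+|D)P(D) + P(+|D')P(D')
     = \frac{22}{25} × \frac{1}{200} + \frac{1}{100} × \frac{199}{200}
     = \frac{287}{20000}
P(D|+) = P(+|D)P(D)/P(+) = \frac{88}{287}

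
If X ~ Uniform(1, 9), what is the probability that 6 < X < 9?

P(6 < X < 9) = ∫_{6}^{9} f(x) dx
where f(x) = \frac{1}{8}
= \frac{3}{8}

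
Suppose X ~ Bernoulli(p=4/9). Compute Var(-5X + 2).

For X ~ Bernoulli(p=4/9):
Var(X) = \frac{20}{81}
Var(-5X + 2) = (-5)² × Var(X) = 25 × \frac{20}{81} = \frac{500}{81}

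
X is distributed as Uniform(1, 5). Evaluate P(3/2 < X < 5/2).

P(3/2 < X < 5/2) = ∫_{3/2}^{5/2} f(x) dx
where f(x) = \frac{1}{4}
= \frac{1}{4}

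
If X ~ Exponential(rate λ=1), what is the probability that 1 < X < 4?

P(1 < X < 4) = ∫_{1}^{4} f(x) dx
where f(x) = e^{- x}
= - \frac{1 - e^{3}}{e^{4}}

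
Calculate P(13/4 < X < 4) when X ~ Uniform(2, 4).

P(13/4 < X < 4) = ∫_{13/4}^{4} f(x) dx
where f(x) = \frac{1}{2}
= \frac{3}{8}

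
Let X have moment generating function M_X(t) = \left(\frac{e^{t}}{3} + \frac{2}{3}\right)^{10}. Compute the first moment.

To find E[X], compute M^(1)(0):
M^(1)(t) = \frac{10 \left(\frac{e^{t}}{3} + \frac{2}{3}\right)^{9} e^{t}}{3}
M^(1)(0) = \frac{10}{3}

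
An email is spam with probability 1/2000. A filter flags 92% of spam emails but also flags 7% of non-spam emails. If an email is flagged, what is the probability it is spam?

Let D = the rare event, + = positive/flagged.
P(D) = 1/2000
P(+|D) = 92/100 = 23/25
P(+|D') = 7/100
P(+) = P(+|D)P(D) + P(+|D')P(D')
     = \frac{23}{25} × \frac{1}{2000} + \frac{7}{100} × \frac{1999}{2000}
     = \frac{2817}{40000}
P(D|+) = P(+|D)P(D)/P(+) = \frac{92}{14085}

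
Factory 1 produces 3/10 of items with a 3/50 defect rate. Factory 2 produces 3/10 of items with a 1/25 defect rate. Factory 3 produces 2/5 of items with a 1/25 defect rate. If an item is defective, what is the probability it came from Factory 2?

Using Bayes' theorem:
P(F1) = 3/10, P(D|F1) = 3/50
P(F2) = 3/10, P(D|F2) = 1/25
P(F3) = 2/5, P(D|F3) = 1/25
P(D) = P(D|F1)P(F1) + P(D|F2)P(F2) + P(D|F3)P(F3)
     = \frac{23}{500}
P(F2|D) = P(D|F2)P(F2) / P(D)
= \frac{6}{23}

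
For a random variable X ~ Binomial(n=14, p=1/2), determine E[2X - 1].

For X ~ Binomial(n=14, p=1/2):
E[X] = 7
E[2X - 1] = 2 × E[X] - 1 = 13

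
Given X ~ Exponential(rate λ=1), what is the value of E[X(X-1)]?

E[X(X-1)] = E[X² - X] = E[X²] - E[X]
E[X] = 1
E[X²] = Var(X) + (E[X])² = 1 + (1)² = 2
E[X(X-1)] = 2 - 1 = 1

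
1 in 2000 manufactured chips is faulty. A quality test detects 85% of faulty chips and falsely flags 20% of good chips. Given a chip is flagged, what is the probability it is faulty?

Let D = the rare event, + = positive/flagged.
P(D) = 1/2000
P(+|D) = 85/100 = 17/20
P(+|D') = 20/100 = 1/5
P(+) = P(+|D)P(D) + P(+|D')P(D')
     = \frac{17}{20} × \frac{1}{2000} + \frac{1}{5} × \frac{1999}{2000}
     = \frac{8013}{40000}
P(D|+) = P(+|D)P(D)/P(+) = \frac{17}{8013}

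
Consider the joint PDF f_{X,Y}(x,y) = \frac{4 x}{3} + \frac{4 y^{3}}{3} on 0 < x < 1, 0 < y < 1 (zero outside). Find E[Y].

E[Y] = ∫_0^1 ∫_0^1 y × f(x,y) dx dy
= \frac{3}{5}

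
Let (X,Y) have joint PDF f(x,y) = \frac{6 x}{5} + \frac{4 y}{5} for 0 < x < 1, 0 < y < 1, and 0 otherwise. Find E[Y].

E[Y] = ∫_0^1 ∫_0^1 y × f(x,y) dx dy
= \frac{17}{30}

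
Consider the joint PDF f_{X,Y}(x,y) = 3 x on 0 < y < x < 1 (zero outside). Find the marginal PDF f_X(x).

f_X(x) = ∫_0^x 3 x dy = 3 x^{2}
for 0 < x < 1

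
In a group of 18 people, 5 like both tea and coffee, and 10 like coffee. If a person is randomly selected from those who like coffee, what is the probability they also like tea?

P(A ∩ B) = 5/18
P(B) = 10/18 = 5/9
P(A|B) = P(A ∩ B) / P(B) = (5/18) / (5/9) = 1/2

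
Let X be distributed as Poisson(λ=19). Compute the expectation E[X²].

Using the identity E[X²] = Var(X) + (E[X])²:
E[X] = 19
Var(X) = 19
E[X²] = 19 + (19)²
= 380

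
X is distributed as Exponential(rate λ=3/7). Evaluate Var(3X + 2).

For X ~ Exponential(rate λ=3/7):
Var(X) = \frac{49}{9}
Var(3X + 2) = (3)² × Var(X) = 9 × \frac{49}{9} = 49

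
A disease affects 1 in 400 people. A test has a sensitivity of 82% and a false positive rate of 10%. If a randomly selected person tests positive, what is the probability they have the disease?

Let D = the rare event, + = positive/flagged.
P(D) = 1/400
P(+|D) = 82/100 = 41/50
P(+|D') = 10/100 = 1/10
P(+) = P(+|D)P(D) + P(+|D')P(D')
     = \frac{41}{50} × \frac{1}{400} + \frac{1}{10} × \frac{399}{400}
     = \frac{509}{5000}
P(D|+) = P(+|D)P(D)/P(+) = \frac{41}{2036}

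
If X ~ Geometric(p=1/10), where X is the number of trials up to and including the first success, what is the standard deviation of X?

For X ~ Geometric(p=1/10), where X is the number of trials up to and including the first success:
Var(X) = 90
SD(X) = √(Var(X)) = √(90) = 3 \sqrt{10}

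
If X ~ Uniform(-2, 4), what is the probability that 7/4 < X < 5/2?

P(7/4 < X < 5/2) = ∫_{7/4}^{5/2} f(x) dx
where f(x) = \frac{1}{6}
= \frac{1}{8}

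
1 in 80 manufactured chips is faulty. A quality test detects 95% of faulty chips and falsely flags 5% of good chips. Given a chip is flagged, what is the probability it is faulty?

Let D = the rare event, + = positive/flagged.
P(D) = 1/80
P(+|D) = 95/100 = 19/20
P(+|D') = 5/100 = 1/20
P(+) = P(+|D)P(D) + P(+|D')P(D')
     = \frac{19}{20} × \frac{1}{80} + \frac{1}{20} × \frac{79}{80}
     = \frac{49}{800}
P(D|+) = P(+|D)P(D)/P(+) = \frac{19}{98}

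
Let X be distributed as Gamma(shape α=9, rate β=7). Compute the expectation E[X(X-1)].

E[X(X-1)] = E[X² - X] = E[X²] - E[X]
E[X] = \frac{9}{7}
E[X²] = Var(X) + (E[X])² = \frac{9}{49} + (\frac{9}{7})² = \frac{90}{49}
E[X(X-1)] = \frac{90}{49} - \frac{9}{7} = \frac{27}{49}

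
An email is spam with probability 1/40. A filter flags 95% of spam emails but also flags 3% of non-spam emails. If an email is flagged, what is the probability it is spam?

Let D = the rare event, + = positive/flagged.
P(D) = 1/40
P(+|D) = 95/100 = 19/20
P(+|D') = 3/100
P(+) = P(+|D)P(D) + P(+|D')P(D')
     = \frac{19}{20} × \frac{1}{40} + \frac{3}{100} × \frac{39}{40}
     = \frac{53}{1000}
P(D|+) = P(+|D)P(D)/P(+) = \frac{95}{212}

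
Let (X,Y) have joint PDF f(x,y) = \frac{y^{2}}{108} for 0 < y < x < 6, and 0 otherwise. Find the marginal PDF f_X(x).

f_X(x) = ∫_0^x \frac{y^{2}}{108} dy = \frac{x^{3}}{324}
for 0 < x < 6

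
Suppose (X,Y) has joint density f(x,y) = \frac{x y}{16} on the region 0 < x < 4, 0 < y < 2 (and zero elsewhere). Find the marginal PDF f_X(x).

f_X(x) = ∫_0^2 f(x,y) dy
= ∫_0^2 \frac{x y}{16} dy
= \frac{x}{8} for 0 < x < 4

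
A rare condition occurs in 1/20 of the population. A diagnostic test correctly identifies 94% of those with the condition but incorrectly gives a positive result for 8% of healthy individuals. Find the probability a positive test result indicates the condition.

Let D = the rare event, + = positive/flagged.
P(D) = 1/20
P(+|D) = 94/100 = 47/50
P(+|D') = 8/100 = 2/25
P(+) = P(+|D)P(D) + P(+|D')P(D')
     = \frac{47}{50} × \frac{1}{20} + \frac{2}{25} × \frac{19}{20}
     = \frac{123}{1000}
P(D|+) = P(+|D)P(D)/P(+) = \frac{47}{123}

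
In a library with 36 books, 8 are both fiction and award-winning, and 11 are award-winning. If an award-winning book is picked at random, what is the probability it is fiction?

P(A ∩ B) = 8/36 = 2/9
P(B) = 11/36
P(A|B) = P(A ∩ B) / P(B) = (2/9) / (11/36) = 8/11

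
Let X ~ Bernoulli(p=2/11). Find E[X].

For X ~ Bernoulli(p=2/11), the expected value is:
E[X] = \frac{2}{11}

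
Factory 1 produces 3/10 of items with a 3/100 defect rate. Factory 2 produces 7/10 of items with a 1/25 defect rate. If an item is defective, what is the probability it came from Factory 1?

Using Bayes' theorem:
P(F1) = 3/10, P(D|F1) = 3/100
P(F2) = 7/10, P(D|F2) = 1/25
P(D) = P(D|F1)P(F1) + P(D|F2)P(F2)
     = \frac{37}{1000}
P(F1|D) = P(D|F1)P(F1) / P(D)
= \frac{9}{37}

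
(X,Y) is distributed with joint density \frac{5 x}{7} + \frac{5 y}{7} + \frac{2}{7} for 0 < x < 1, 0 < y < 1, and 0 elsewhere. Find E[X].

E[X] = ∫_0^1 ∫_0^1 x × f(x,y) dy dx
= ∫_0^1 ∫_0^1 x × (\frac{5 x}{7} + \frac{5 y}{7} + \frac{2}{7}) dy dx
= \frac{47}{84}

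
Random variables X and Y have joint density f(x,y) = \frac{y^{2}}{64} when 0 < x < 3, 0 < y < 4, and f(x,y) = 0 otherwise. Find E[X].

f_X(x) = ∫_0^4 \frac{y^{2}}{64} dy = \frac{1}{3}
E[X] = ∫_0^3 x × (\frac{1}{3}) dx = \frac{3}{2}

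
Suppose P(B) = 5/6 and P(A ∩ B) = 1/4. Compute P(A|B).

P(A|B) = P(A ∩ B) / P(B)
= (1/4) / (5/6)
= 3/10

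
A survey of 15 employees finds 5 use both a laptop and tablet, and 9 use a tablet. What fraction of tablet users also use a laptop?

P(A ∩ B) = 5/15 = 1/3
P(B) = 9/15 = 3/5
P(A|B) = P(A ∩ B) / P(B) = (1/3) / (3/5) = 5/9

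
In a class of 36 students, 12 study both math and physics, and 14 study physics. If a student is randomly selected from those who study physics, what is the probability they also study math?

P(A ∩ B) = 12/36 = 1/3
P(B) = 14/36 = 7/18
P(A|B) = P(A ∩ B) / P(B) = (1/3) / (7/18) = 6/7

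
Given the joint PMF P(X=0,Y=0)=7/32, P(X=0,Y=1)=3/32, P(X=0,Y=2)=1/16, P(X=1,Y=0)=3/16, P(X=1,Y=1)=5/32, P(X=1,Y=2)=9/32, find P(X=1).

P(X=1) = P(X=1,Y=0) + P(X=1,Y=1) + P(X=1,Y=2)
= 3/16 + 5/32 + 9/32
= 5/8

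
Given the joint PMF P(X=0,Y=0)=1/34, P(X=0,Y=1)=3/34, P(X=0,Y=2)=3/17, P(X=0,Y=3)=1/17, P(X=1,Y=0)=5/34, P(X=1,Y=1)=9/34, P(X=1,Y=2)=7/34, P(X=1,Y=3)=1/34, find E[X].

First find marginal of X:
P(X=0) = 6/17
P(X=1) = 11/17
E[X] = 0 × 6/17 + 1 × 11/17 = 11/17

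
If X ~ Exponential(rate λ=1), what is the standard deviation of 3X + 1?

For X ~ Exponential(rate λ=1):
Var(X) = 1
SD(X) = √(Var(X)) = √(1) = 1
SD(3X + 1) = |3| × SD(X) = 3 × 1 = 3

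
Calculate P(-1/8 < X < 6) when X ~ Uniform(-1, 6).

P(-1/8 < X < 6) = ∫_{-1/8}^{6} f(x) dx
where f(x) = \frac{1}{7}
= \frac{7}{8}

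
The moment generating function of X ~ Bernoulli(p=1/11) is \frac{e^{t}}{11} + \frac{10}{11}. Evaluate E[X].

To find E[X], compute M^(1)(0):
M^(1)(t) = \frac{e^{t}}{11}
M^(1)(0) = \frac{1}{11}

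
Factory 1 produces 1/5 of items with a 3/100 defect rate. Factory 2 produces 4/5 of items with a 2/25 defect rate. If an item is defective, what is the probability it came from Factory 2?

Using Bayes' theorem:
P(F1) = 1/5, P(D|F1) = 3/100
P(F2) = 4/5, P(D|F2) = 2/25
P(D) = P(D|F1)P(F1) + P(D|F2)P(F2)
     = \frac{7}{100}
P(F2|D) = P(D|F2)P(F2) / P(D)
= \frac{32}{35}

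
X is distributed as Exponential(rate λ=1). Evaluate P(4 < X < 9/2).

P(4 < X < 9/2) = ∫_{4}^{9/2} f(x) dx
where f(x) = e^{- x}
= - \frac{1}{e^{\frac{9}{2}}} + e^{-4}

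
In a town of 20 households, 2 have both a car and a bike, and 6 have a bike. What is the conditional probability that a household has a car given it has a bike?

P(A ∩ B) = 2/20 = 1/10
P(B) = 6/20 = 3/10
P(A|B) = P(A ∩ B) / P(B) = (1/10) / (3/10) = 1/3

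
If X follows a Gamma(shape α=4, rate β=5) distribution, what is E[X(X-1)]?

E[X(X-1)] = E[X² - X] = E[X²] - E[X]
E[X] = \frac{4}{5}
E[X²] = Var(X) + (E[X])² = \frac{4}{25} + (\frac{4}{5})² = \frac{4}{5}
E[X(X-1)] = \frac{4}{5} - \frac{4}{5} = 0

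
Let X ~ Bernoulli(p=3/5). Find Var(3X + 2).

For X ~ Bernoulli(p=3/5):
Var(X) = \frac{6}{25}
Var(3X + 2) = (3)² × Var(X) = 9 × \frac{6}{25} = \frac{54}{25}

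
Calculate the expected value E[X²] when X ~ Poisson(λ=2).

Using the identity E[X²] = Var(X) + (E[X])²:
E[X] = 2
Var(X) = 2
E[X²] = 2 + (2)²
= 6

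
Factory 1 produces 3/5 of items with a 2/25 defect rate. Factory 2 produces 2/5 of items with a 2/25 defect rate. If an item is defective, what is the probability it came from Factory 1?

Using Bayes' theorem:
P(F1) = 3/5, P(D|F1) = 2/25
P(F2) = 2/5, P(D|F2) = 2/25
P(D) = P(D|F1)P(F1) + P(D|F2)P(F2)
     = \frac{2}{25}
P(F1|D) = P(D|F1)P(F1) / P(D)
= \frac{3}{5}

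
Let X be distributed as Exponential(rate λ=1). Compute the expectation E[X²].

Using the identity E[X²] = Var(X) + (E[X])²:
E[X] = 1
Var(X) = 1
E[X²] = 1 + (1)²
= 2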